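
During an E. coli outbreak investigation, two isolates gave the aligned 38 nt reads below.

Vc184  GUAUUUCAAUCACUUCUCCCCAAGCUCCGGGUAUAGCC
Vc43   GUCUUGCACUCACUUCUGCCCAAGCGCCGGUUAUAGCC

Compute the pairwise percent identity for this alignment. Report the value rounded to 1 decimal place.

The sequences differ at positions 3 (A/C), 6 (U/G), 9 (A/C), 18 (C/G), 26 (U/G), 31 (G/U).
32 of the 38 sites match, so the percent identity is 32/38 × 100 = 84.2%.

84.2%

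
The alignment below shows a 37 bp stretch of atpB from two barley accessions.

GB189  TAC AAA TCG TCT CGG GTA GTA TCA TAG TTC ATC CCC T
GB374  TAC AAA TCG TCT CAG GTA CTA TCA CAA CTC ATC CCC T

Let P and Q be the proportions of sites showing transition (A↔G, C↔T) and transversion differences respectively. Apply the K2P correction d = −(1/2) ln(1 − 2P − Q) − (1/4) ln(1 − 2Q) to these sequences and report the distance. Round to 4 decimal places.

0.1532

Mismatches occur at site 14 (G→A, transition), site 19 (G→C, transversion), site 25 (T→C, transition), site 27 (G→A, transition), site 28 (T→C, transition).
Of the 5 differences, 4 transitions and 1 transversion over 37 sites: P = 4/37 = 0.108108, Q = 1/37 = 0.027027.
d = −0.5·ln(0.756757) − 0.25·ln(0.945946) = −0.5·(-0.278713) − 0.25·(-0.055570) = 0.1532.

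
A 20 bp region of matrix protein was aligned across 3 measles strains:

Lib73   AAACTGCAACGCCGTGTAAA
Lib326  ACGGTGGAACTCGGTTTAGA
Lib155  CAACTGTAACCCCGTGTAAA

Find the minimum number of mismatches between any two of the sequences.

Pairwise Hamming distances:
  Lib73 vs Lib326: 8
  Lib73 vs Lib155: 3
  Lib326 vs Lib155: 9
The smallest is 3, between Lib73 and Lib155.

3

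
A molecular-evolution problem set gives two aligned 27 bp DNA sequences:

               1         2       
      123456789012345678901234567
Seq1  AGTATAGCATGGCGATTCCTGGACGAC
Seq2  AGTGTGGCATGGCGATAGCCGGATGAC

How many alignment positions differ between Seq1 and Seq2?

6

The sequences differ at positions 4 (A/G), 6 (A/G), 17 (T/A), 18 (C/G), 20 (T/C), 24 (C/T).
That gives 6 mismatches out of 27 aligned sites, so the Hamming distance is 6.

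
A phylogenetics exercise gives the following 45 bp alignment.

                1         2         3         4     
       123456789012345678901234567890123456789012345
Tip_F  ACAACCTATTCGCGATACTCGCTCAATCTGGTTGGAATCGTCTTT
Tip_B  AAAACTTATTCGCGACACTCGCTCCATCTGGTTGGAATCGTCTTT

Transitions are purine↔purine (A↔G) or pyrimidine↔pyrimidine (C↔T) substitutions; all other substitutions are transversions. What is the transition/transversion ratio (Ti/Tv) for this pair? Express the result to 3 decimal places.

The sequences differ at positions 2 (C/A, transversion), 6 (C/T, transition), 16 (T/C, transition), 25 (A/C, transversion).
Of the 4 differences, 2 transitions and 2 transversions, so Ti/Tv = 2/2 = 1.000.

1.000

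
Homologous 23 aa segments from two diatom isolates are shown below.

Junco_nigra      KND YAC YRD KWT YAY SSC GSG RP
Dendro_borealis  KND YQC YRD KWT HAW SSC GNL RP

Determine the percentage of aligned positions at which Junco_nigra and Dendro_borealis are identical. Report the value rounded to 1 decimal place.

Differing sites — 5:A/Q; 13:Y/H; 15:Y/W; 20:S/N; 21:G/L.
18 of the 23 sites match, so the percent identity is 18/23 × 100 = 78.3%.

78.3%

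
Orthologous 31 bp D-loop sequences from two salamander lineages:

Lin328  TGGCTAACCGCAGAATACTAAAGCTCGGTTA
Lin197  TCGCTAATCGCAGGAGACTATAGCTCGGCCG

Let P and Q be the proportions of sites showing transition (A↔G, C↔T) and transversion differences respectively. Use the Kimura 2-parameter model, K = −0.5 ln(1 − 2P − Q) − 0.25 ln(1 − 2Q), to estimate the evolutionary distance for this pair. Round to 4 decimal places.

The sequences differ at positions 2 (G/C, transversion), 8 (C/T, transition), 14 (A/G, transition), 16 (T/G, transversion), 21 (A/T, transversion), 29 (T/C, transition), 30 (T/C, transition), 31 (A/G, transition).
Of the 8 differences, 5 transitions and 3 transversions over 31 sites: P = 5/31 = 0.161290, Q = 3/31 = 0.096774.
d = −0.5·ln(0.580646) − 0.25·ln(0.806452) = −0.5·(-0.543614) − 0.25·(-0.215111) = 0.3256.

0.3256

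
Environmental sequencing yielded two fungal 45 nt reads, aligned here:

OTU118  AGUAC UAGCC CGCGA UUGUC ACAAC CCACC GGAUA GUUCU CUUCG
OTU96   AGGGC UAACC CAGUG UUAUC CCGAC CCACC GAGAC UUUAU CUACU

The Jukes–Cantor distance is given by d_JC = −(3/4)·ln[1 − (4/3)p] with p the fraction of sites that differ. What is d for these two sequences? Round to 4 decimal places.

The sequences differ at positions 3 (U/G), 4 (A/G), 8 (G/A), 12 (G/A), 13 (C/G), 14 (G/U), 15 (A/G), 18 (G/A), 21 (A/C), 23 (A/G), 32 (G/A), 33 (A/G), 34 (U/A), 35 (A/C), 36 (G/U), 39 (C/A), 43 (U/A), 45 (G/U).
p = 18/45 = 0.400000.
d = −0.75 · ln(1 − (4/3)·0.400000) = −0.75 · ln(0.466667) = −0.75 · (-0.762139) = 0.5716.

0.5716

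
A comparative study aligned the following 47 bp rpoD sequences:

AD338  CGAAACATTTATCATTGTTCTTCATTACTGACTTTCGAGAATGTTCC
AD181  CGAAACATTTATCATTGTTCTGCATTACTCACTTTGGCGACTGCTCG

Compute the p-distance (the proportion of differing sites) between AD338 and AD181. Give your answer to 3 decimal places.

0.149

Differing sites — 22:T/G; 30:G/C; 36:C/G; 38:A/C; 41:A/C; 44:T/C; 47:C/G.
There are 7 differences over 47 sites, so p = 7/47 = 0.149.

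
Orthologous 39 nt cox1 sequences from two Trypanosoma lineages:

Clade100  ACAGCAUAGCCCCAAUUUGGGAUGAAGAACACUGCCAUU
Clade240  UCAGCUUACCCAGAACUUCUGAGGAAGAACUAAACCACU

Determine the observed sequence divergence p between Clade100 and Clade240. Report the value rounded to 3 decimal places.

Mismatches occur at site 1 (A→U), site 6 (A→U), site 9 (G→C), site 12 (C→A), site 13 (C→G), site 16 (U→C), site 19 (G→C), site 20 (G→U), site 23 (U→G), site 31 (A→U), site 32 (C→A), site 33 (U→A), site 34 (G→A), site 38 (U→C).
There are 14 differences over 39 sites, so p = 14/39 = 0.359.

0.359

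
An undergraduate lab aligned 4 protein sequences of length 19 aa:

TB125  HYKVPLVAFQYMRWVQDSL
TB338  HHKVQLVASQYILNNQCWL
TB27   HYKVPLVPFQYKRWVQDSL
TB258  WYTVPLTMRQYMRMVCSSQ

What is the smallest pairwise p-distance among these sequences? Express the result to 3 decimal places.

Pairwise Hamming distances:
  TB125 vs TB338: 9
  TB125 vs TB27: 2
  TB125 vs TB258: 9
  TB338 vs TB27: 10
  TB338 vs TB258: 15
  TB27 vs TB258: 10
The smallest is 2 mismatches, between TB125 and TB27; p = 2/19 = 0.105.

0.105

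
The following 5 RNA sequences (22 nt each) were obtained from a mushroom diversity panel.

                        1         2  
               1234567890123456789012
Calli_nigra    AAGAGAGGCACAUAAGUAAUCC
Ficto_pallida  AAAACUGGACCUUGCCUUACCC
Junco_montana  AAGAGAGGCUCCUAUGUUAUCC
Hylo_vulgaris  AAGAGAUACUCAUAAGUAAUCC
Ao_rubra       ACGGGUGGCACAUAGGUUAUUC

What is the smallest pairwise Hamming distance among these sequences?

3

Pairwise Hamming distances:
  Calli_nigra vs Ficto_pallida: 11
  Calli_nigra vs Junco_montana: 4
  Calli_nigra vs Hylo_vulgaris: 3
  Calli_nigra vs Ao_rubra: 6
  Ficto_pallida vs Junco_montana: 10
  Ficto_pallida vs Hylo_vulgaris: 13
  Ficto_pallida vs Ao_rubra: 12
  Junco_montana vs Hylo_vulgaris: 5
  Junco_montana vs Ao_rubra: 7
  Hylo_vulgaris vs Ao_rubra: 9
The smallest is 3, between Calli_nigra and Hylo_vulgaris.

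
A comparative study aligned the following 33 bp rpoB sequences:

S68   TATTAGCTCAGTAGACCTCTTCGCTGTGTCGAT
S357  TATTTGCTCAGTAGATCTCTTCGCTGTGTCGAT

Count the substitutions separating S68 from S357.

2

Differing sites — 5:A/T; 16:C/T.
That gives 2 mismatches out of 33 aligned sites, so the Hamming distance is 2.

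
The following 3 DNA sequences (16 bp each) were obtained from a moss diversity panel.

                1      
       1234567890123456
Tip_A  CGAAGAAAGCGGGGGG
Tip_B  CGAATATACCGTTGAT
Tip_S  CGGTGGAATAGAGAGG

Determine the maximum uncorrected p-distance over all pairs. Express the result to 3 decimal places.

0.750

Pairwise Hamming distances:
  Tip_A vs Tip_B: 7
  Tip_A vs Tip_S: 7
  Tip_B vs Tip_S: 12
The largest is 12 mismatches, between Tip_B and Tip_S; p = 12/16 = 0.750.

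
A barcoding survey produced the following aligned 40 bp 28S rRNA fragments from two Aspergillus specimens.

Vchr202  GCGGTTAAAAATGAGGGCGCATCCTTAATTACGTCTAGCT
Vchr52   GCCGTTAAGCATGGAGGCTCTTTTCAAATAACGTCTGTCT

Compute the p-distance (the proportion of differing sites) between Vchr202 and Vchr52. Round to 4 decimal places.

0.3500

Mismatches occur at site 3 (G↔C), site 9 (A↔G), site 10 (A↔C), site 14 (A↔G), site 15 (G↔A), site 19 (G↔T), site 21 (A↔T), site 23 (C↔T), site 24 (C↔T), site 25 (T↔C), site 26 (T↔A), site 30 (T↔A), site 37 (A↔G), site 38 (G↔T).
There are 14 differences over 40 sites, so p = 14/40 = 0.3500.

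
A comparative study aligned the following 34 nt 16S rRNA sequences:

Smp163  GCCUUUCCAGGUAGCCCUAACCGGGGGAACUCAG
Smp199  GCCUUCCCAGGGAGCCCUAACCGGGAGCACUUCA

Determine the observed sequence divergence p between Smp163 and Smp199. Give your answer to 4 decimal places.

0.2059

Differing sites — 6:U/C; 12:U/G; 26:G/A; 28:A/C; 32:C/U; 33:A/C; 34:G/A.
There are 7 differences over 34 sites, so p = 7/34 = 0.2059.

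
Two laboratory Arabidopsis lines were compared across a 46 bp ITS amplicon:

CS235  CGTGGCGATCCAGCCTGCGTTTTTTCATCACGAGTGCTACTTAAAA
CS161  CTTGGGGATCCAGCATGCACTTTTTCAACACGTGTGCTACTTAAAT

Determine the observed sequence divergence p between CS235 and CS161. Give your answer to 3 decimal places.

0.174

Mismatches occur at site 2 (G↔T), site 6 (C↔G), site 15 (C↔A), site 19 (G↔A), site 20 (T↔C), site 28 (T↔A), site 33 (A↔T), site 46 (A↔T).
There are 8 differences over 46 sites, so p = 8/46 = 0.174.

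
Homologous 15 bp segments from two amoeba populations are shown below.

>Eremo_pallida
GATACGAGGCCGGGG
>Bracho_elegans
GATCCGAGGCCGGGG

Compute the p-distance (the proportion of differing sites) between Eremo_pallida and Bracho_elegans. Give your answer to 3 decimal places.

0.067

The sequences differ at position 4 (A/C).
There are 1 differences over 15 sites, so p = 1/15 = 0.067.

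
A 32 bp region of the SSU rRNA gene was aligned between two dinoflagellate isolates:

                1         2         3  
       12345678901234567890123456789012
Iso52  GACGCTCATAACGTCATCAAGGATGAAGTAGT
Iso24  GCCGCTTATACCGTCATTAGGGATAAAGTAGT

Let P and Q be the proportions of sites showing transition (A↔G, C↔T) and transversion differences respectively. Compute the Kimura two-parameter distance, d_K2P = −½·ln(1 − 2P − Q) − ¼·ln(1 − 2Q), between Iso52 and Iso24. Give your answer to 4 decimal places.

0.2207

The sequences differ at positions 2 (A/C, transversion), 7 (C/T, transition), 11 (A/C, transversion), 18 (C/T, transition), 20 (A/G, transition), 25 (G/A, transition).
Of the 6 differences, 4 transitions and 2 transversions over 32 sites: P = 4/32 = 0.125000, Q = 2/32 = 0.062500.
d = −0.5·ln(0.687500) − 0.25·ln(0.875000) = −0.5·(-0.374693) − 0.25·(-0.133531) = 0.2207.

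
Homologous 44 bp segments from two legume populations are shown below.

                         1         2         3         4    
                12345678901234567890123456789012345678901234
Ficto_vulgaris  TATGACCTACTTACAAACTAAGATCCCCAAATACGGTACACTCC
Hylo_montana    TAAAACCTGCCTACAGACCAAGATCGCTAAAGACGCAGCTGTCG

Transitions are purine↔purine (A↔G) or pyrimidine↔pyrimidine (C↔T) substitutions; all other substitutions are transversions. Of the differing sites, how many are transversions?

The sequences differ at positions 3 (T/A, transversion), 4 (G/A, transition), 9 (A/G, transition), 11 (T/C, transition), 16 (A/G, transition), 19 (T/C, transition), 26 (C/G, transversion), 28 (C/T, transition), 32 (T/G, transversion), 36 (G/C, transversion), 37 (T/A, transversion), 38 (A/G, transition), 40 (A/T, transversion), 41 (C/G, transversion), 44 (C/G, transversion).
Of the 15 differences, 7 transitions and 8 transversions, so the answer is 8.

8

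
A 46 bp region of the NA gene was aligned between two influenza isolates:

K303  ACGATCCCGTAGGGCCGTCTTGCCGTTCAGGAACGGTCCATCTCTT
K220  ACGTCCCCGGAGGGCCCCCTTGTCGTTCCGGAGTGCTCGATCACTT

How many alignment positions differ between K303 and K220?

Differing sites — 4:A/T; 5:T/C; 10:T/G; 17:G/C; 18:T/C; 23:C/T; 29:A/C; 33:A/G; 34:C/T; 36:G/C; 39:C/G; 43:T/A.
That gives 12 mismatches out of 46 aligned sites, so the Hamming distance is 12.

12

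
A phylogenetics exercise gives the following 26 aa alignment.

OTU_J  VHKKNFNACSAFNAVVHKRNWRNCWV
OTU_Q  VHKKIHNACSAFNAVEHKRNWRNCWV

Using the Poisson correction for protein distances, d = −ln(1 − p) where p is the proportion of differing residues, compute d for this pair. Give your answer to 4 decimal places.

Mismatches occur at site 5 (N↔I), site 6 (F↔H), site 16 (V↔E).
p = 3/26 = 0.115385.
d = −ln(1 − 0.115385) = −ln(0.884615) = 0.1226.

0.1226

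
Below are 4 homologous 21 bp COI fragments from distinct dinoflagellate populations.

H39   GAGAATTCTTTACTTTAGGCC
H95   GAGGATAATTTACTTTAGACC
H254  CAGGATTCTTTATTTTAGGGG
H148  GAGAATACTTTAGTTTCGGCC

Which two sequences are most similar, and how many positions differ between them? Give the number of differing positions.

Pairwise Hamming distances:
  H39 vs H95: 4
  H39 vs H254: 5
  H39 vs H148: 3
  H95 vs H254: 7
  H95 vs H148: 5
  H254 vs H148: 7
The smallest is 3, between H39 and H148.

3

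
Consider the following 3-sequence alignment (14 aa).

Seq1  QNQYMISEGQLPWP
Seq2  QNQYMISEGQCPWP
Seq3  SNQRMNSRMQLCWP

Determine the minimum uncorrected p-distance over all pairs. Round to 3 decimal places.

Pairwise Hamming distances:
  Seq1 vs Seq2: 1
  Seq1 vs Seq3: 6
  Seq2 vs Seq3: 7
The smallest is 1 mismatch, between Seq1 and Seq2; p = 1/14 = 0.071.

0.071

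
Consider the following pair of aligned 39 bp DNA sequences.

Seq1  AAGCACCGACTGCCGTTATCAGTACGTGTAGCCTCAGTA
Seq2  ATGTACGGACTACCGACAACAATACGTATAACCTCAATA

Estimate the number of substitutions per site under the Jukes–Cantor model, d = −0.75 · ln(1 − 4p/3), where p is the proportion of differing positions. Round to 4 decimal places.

Differing sites — 2:A/T; 4:C/T; 7:C/G; 12:G/A; 16:T/A; 17:T/C; 19:T/A; 22:G/A; 28:G/A; 31:G/A; 37:G/A.
p = 11/39 = 0.282051.
d = −0.75 · ln(1 − (4/3)·0.282051) = −0.75 · ln(0.623932) = −0.75 · (-0.471714) = 0.3538.

0.3538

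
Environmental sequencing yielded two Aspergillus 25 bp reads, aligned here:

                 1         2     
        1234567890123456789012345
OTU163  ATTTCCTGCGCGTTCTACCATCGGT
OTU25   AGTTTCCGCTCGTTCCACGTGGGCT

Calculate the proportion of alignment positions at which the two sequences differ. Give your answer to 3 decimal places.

Mismatches occur at site 2 (T→G), site 5 (C→T), site 7 (T→C), site 10 (G→T), site 16 (T→C), site 19 (C→G), site 20 (A→T), site 21 (T→G), site 22 (C→G), site 24 (G→C).
There are 10 differences over 25 sites, so p = 10/25 = 0.400.

0.400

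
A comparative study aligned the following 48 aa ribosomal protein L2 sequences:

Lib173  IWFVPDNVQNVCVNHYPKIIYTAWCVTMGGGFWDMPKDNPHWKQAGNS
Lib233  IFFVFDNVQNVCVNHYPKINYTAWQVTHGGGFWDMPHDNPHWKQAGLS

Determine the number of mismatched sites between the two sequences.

Mismatches occur at site 2 (W↔F), site 5 (P↔F), site 20 (I↔N), site 25 (C↔Q), site 28 (M↔H), site 37 (K↔H), site 47 (N↔L).
That gives 7 mismatches out of 48 aligned sites, so the Hamming distance is 7.

7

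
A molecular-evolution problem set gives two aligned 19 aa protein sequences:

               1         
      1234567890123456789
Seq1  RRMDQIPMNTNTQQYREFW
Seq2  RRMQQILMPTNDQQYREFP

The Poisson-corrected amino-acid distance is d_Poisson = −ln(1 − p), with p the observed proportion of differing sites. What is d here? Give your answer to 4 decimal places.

0.3054

Mismatches occur at site 4 (D→Q), site 7 (P→L), site 9 (N→P), site 12 (T→D), site 19 (W→P).
p = 5/19 = 0.263158.
d = −ln(1 − 0.263158) = −ln(0.736842) = 0.3054.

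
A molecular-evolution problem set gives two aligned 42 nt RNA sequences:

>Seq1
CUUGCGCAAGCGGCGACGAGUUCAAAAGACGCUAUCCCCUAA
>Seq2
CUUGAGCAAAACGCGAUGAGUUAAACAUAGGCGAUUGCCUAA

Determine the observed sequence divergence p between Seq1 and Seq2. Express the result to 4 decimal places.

0.2857

The sequences differ at positions 5 (C/A), 10 (G/A), 11 (C/A), 12 (G/C), 17 (C/U), 23 (C/A), 26 (A/C), 28 (G/U), 30 (C/G), 33 (U/G), 36 (C/U), 37 (C/G).
There are 12 differences over 42 sites, so p = 12/42 = 0.2857.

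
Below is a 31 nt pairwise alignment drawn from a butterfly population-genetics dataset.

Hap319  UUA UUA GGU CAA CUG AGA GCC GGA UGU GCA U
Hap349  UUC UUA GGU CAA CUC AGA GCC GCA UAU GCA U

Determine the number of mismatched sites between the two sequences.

4

The sequences differ at positions 3 (A/C), 15 (G/C), 23 (G/C), 26 (G/A).
That gives 4 mismatches out of 31 aligned sites, so the Hamming distance is 4.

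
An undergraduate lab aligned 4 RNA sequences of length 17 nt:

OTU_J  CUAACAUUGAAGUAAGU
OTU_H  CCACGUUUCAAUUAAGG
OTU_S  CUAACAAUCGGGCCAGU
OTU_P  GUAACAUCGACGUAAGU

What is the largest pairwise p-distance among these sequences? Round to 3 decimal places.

0.647

Pairwise Hamming distances:
  OTU_J vs OTU_H: 7
  OTU_J vs OTU_S: 6
  OTU_J vs OTU_P: 3
  OTU_H vs OTU_S: 11
  OTU_H vs OTU_P: 10
  OTU_S vs OTU_P: 8
The largest is 11 mismatches, between OTU_H and OTU_S; p = 11/17 = 0.647.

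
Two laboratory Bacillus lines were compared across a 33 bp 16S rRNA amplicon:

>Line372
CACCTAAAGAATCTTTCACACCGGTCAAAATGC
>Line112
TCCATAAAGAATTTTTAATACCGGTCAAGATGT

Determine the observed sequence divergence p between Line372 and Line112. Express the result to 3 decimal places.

0.242

The sequences differ at positions 1 (C/T), 2 (A/C), 4 (C/A), 13 (C/T), 17 (C/A), 19 (C/T), 29 (A/G), 33 (C/T).
There are 8 differences over 33 sites, so p = 8/33 = 0.242.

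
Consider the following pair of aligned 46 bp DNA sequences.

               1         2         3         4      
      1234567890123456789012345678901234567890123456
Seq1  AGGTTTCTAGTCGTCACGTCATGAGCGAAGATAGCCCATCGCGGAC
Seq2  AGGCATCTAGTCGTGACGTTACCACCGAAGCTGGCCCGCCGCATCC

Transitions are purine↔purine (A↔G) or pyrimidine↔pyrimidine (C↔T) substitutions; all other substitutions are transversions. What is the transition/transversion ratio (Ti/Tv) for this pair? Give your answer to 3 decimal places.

1.000

The sequences differ at positions 4 (T/C, transition), 5 (T/A, transversion), 15 (C/G, transversion), 20 (C/T, transition), 22 (T/C, transition), 23 (G/C, transversion), 25 (G/C, transversion), 31 (A/C, transversion), 33 (A/G, transition), 38 (A/G, transition), 39 (T/C, transition), 43 (G/A, transition), 44 (G/T, transversion), 45 (A/C, transversion).
Of the 14 differences, 7 transitions and 7 transversions, so Ti/Tv = 7/7 = 1.000.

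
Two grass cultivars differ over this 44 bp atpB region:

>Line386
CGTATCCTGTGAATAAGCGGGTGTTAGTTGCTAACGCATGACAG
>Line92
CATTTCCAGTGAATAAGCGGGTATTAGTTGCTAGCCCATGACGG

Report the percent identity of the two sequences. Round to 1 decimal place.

The sequences differ at positions 2 (G/A), 4 (A/T), 8 (T/A), 23 (G/A), 34 (A/G), 36 (G/C), 43 (A/G).
37 of the 44 sites match, so the percent identity is 37/44 × 100 = 84.1%.

84.1%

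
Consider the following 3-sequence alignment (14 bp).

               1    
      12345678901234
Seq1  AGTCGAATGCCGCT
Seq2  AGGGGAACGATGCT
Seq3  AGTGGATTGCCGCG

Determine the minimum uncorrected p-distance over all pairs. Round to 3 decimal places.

Pairwise Hamming distances:
  Seq1 vs Seq2: 5
  Seq1 vs Seq3: 3
  Seq2 vs Seq3: 6
The smallest is 3 mismatches, between Seq1 and Seq3; p = 3/14 = 0.214.

0.214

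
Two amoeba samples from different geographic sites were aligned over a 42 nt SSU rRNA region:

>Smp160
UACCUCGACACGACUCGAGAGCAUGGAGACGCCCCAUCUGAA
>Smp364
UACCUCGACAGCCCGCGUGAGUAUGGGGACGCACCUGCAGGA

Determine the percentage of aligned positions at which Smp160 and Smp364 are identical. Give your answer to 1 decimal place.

Mismatches occur at site 11 (C→G), site 12 (G→C), site 13 (A→C), site 15 (U→G), site 18 (A→U), site 22 (C→U), site 27 (A→G), site 33 (C→A), site 36 (A→U), site 37 (U→G), site 39 (U→A), site 41 (A→G).
30 of the 42 sites match, so the percent identity is 30/42 × 100 = 71.4%.

71.4%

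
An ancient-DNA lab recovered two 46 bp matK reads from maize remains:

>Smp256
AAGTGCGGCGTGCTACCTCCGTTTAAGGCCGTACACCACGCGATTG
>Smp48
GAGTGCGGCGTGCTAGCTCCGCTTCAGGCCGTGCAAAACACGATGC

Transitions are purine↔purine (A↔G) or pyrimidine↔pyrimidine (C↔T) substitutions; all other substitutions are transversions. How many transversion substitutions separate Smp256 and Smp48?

Differing sites — 1:A/G (Ti); 16:C/G (Tv); 22:T/C (Ti); 25:A/C (Tv); 33:A/G (Ti); 36:C/A (Tv); 37:C/A (Tv); 40:G/A (Ti); 45:T/G (Tv); 46:G/C (Tv).
Of the 10 differences, 4 transitions and 6 transversions, so the answer is 6.

6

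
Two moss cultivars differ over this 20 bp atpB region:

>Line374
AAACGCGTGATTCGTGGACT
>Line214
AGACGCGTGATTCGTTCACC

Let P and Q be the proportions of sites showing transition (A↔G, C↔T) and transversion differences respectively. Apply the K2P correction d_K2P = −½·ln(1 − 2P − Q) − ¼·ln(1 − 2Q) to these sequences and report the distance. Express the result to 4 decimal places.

Mismatches occur at site 2 (A→G, transition), site 16 (G→T, transversion), site 17 (G→C, transversion), site 20 (T→C, transition).
Of the 4 differences, 2 transitions and 2 transversions over 20 sites: P = 2/20 = 0.100000, Q = 2/20 = 0.100000.
d = −0.5·ln(0.700000) − 0.25·ln(0.800000) = −0.5·(-0.356675) − 0.25·(-0.223144) = 0.2341.

0.2341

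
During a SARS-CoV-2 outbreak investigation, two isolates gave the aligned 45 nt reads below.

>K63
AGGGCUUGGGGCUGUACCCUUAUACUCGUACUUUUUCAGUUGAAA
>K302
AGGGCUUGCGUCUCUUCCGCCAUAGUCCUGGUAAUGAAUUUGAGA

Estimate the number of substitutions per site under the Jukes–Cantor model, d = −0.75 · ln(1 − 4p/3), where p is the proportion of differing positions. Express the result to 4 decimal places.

0.5254

Differing sites — 9:G/C; 11:G/U; 14:G/C; 16:A/U; 19:C/G; 20:U/C; 21:U/C; 25:C/G; 28:G/C; 30:A/G; 31:C/G; 33:U/A; 34:U/A; 36:U/G; 37:C/A; 39:G/U; 44:A/G.
p = 17/45 = 0.377778.
d = −0.75 · ln(1 − (4/3)·0.377778) = −0.75 · ln(0.496296) = −0.75 · (-0.700583) = 0.5254.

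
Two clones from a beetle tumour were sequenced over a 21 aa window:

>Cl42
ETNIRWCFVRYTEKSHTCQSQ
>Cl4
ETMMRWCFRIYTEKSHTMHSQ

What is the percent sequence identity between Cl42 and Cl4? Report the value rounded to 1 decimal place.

Differing sites — 3:N/M; 4:I/M; 9:V/R; 10:R/I; 18:C/M; 19:Q/H.
15 of the 21 sites match, so the percent identity is 15/21 × 100 = 71.4%.

71.4%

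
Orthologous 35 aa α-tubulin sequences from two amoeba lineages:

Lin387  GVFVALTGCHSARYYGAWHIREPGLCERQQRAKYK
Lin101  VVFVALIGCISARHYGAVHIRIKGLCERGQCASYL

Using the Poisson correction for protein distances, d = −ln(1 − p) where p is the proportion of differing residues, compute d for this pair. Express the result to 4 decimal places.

Mismatches occur at site 1 (G↔V), site 7 (T↔I), site 10 (H↔I), site 14 (Y↔H), site 18 (W↔V), site 22 (E↔I), site 23 (P↔K), site 29 (Q↔G), site 31 (R↔C), site 33 (K↔S), site 35 (K↔L).
p = 11/35 = 0.314286.
d = −ln(1 − 0.314286) = −ln(0.685714) = 0.3773.

0.3773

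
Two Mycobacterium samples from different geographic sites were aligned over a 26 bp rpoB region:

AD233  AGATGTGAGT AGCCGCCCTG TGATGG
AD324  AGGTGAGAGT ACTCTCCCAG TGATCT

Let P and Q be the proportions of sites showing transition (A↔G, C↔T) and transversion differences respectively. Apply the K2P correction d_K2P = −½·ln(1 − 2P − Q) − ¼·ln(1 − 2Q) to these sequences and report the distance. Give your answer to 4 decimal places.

Mismatches occur at site 3 (A/G, transition), site 6 (T/A, transversion), site 12 (G/C, transversion), site 13 (C/T, transition), site 15 (G/T, transversion), site 19 (T/A, transversion), site 25 (G/C, transversion), site 26 (G/T, transversion).
Of the 8 differences, 2 transitions and 6 transversions over 26 sites: P = 2/26 = 0.076923, Q = 6/26 = 0.230769.
d = −0.5·ln(0.615385) − 0.25·ln(0.538462) = −0.5·(-0.485507) − 0.25·(-0.619038) = 0.3975.

0.3975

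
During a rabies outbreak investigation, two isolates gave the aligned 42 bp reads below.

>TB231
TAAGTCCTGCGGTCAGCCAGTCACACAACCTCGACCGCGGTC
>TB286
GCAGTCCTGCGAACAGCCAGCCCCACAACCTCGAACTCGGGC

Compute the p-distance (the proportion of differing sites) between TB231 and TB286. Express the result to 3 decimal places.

0.214

Mismatches occur at site 1 (T→G), site 2 (A→C), site 12 (G→A), site 13 (T→A), site 21 (T→C), site 23 (A→C), site 35 (C→A), site 37 (G→T), site 41 (T→G).
There are 9 differences over 42 sites, so p = 9/42 = 0.214.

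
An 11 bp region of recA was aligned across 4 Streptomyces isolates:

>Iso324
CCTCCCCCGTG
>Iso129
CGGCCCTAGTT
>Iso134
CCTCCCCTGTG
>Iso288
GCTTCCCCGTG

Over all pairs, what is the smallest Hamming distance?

1

Pairwise Hamming distances:
  Iso324 vs Iso129: 5
  Iso324 vs Iso134: 1
  Iso324 vs Iso288: 2
  Iso129 vs Iso134: 5
  Iso129 vs Iso288: 7
  Iso134 vs Iso288: 3
The smallest is 1, between Iso324 and Iso134.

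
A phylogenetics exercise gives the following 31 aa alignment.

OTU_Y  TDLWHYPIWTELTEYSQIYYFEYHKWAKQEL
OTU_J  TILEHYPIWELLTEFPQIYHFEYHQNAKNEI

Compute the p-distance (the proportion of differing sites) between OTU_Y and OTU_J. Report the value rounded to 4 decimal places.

Differing sites — 2:D/I; 4:W/E; 10:T/E; 11:E/L; 15:Y/F; 16:S/P; 20:Y/H; 25:K/Q; 26:W/N; 29:Q/N; 31:L/I.
There are 11 differences over 31 sites, so p = 11/31 = 0.3548.

0.3548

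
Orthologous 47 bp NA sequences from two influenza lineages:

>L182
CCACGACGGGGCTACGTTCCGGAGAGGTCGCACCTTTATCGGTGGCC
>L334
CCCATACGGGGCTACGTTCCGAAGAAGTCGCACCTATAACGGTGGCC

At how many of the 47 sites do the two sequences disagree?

7

Mismatches occur at site 3 (A/C), site 4 (C/A), site 5 (G/T), site 22 (G/A), site 26 (G/A), site 36 (T/A), site 39 (T/A).
That gives 7 mismatches out of 47 aligned sites, so the Hamming distance is 7.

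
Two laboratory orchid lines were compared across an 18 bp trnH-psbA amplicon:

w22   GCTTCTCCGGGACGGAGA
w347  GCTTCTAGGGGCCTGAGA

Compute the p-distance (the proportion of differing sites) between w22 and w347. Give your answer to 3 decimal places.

0.222

The sequences differ at positions 7 (C/A), 8 (C/G), 12 (A/C), 14 (G/T).
There are 4 differences over 18 sites, so p = 4/18 = 0.222.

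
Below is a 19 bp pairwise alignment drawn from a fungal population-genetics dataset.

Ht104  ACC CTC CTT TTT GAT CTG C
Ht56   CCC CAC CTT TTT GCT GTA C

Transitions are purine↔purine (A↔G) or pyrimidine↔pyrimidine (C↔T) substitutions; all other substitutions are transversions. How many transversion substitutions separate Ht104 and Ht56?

4

Mismatches occur at site 1 (A↔C, transversion), site 5 (T↔A, transversion), site 14 (A↔C, transversion), site 16 (C↔G, transversion), site 18 (G↔A, transition).
Of the 5 differences, 1 transition and 4 transversions, so the answer is 4.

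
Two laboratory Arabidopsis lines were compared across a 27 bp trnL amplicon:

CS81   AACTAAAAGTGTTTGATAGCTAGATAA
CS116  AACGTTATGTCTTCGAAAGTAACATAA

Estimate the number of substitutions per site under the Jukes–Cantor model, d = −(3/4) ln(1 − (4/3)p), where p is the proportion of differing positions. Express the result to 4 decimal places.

Differing sites — 4:T/G; 5:A/T; 6:A/T; 8:A/T; 11:G/C; 14:T/C; 17:T/A; 20:C/T; 21:T/A; 23:G/C.
p = 10/27 = 0.370370.
d = −0.75 · ln(1 − (4/3)·0.370370) = −0.75 · ln(0.506173) = −0.75 · (-0.680877) = 0.5107.

0.5107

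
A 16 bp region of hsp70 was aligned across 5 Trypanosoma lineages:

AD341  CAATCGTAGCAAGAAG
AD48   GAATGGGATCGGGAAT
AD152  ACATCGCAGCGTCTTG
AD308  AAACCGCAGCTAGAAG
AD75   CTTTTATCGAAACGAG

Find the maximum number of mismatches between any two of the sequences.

Pairwise Hamming distances:
  AD341 vs AD48: 7
  AD341 vs AD152: 8
  AD341 vs AD308: 4
  AD341 vs AD75: 8
  AD48 vs AD152: 10
  AD48 vs AD308: 8
  AD48 vs AD75: 14
  AD152 vs AD308: 7
  AD152 vs AD75: 12
  AD308 vs AD75: 12
The largest is 14, between AD48 and AD75.

14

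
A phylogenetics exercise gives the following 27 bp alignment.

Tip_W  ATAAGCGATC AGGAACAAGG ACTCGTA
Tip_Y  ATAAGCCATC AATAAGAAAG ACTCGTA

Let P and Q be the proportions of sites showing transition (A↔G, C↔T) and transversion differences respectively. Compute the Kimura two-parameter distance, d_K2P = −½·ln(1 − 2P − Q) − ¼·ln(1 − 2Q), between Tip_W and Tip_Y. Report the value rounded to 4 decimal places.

0.2129

Mismatches occur at site 7 (G→C, transversion), site 12 (G→A, transition), site 13 (G→T, transversion), site 16 (C→G, transversion), site 19 (G→A, transition).
Of the 5 differences, 2 transitions and 3 transversions over 27 sites: P = 2/27 = 0.074074, Q = 3/27 = 0.111111.
d = −0.5·ln(0.740741) − 0.25·ln(0.777778) = −0.5·(-0.300104) − 0.25·(-0.251314) = 0.2129.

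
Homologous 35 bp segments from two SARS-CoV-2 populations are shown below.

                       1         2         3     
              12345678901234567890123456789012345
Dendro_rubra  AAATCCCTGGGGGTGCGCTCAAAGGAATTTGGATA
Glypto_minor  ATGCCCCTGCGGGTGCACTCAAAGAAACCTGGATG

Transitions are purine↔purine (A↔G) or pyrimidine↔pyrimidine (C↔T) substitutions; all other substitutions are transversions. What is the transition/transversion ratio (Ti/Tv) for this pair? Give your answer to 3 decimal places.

3.500

Mismatches occur at site 2 (A↔T, transversion), site 3 (A↔G, transition), site 4 (T↔C, transition), site 10 (G↔C, transversion), site 17 (G↔A, transition), site 25 (G↔A, transition), site 28 (T↔C, transition), site 29 (T↔C, transition), site 35 (A↔G, transition).
Of the 9 differences, 7 transitions and 2 transversions, so Ti/Tv = 7/2 = 3.500.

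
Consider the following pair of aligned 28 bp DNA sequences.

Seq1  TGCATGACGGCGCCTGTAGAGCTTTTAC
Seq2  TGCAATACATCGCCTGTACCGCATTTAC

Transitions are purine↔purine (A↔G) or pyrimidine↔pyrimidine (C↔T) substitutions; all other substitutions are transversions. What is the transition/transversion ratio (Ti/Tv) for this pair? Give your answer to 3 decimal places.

0.167

The sequences differ at positions 5 (T/A, transversion), 6 (G/T, transversion), 9 (G/A, transition), 10 (G/T, transversion), 19 (G/C, transversion), 20 (A/C, transversion), 23 (T/A, transversion).
Of the 7 differences, 1 transition and 6 transversions, so Ti/Tv = 1/6 = 0.167.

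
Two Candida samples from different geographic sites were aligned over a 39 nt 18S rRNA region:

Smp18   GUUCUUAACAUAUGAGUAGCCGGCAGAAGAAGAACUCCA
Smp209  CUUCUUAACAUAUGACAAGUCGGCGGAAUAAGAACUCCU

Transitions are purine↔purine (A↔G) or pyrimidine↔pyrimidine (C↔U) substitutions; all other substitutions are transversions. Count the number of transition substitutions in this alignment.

2

The sequences differ at positions 1 (G/C, transversion), 16 (G/C, transversion), 17 (U/A, transversion), 20 (C/U, transition), 25 (A/G, transition), 29 (G/U, transversion), 39 (A/U, transversion).
Of the 7 differences, 2 transitions and 5 transversions, so the answer is 2.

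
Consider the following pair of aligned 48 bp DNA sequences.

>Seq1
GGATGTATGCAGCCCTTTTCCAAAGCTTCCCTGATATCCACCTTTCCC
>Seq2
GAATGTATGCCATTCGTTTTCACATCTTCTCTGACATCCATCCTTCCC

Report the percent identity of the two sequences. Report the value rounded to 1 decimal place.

72.9%

Mismatches occur at site 2 (G/A), site 11 (A/C), site 12 (G/A), site 13 (C/T), site 14 (C/T), site 16 (T/G), site 20 (C/T), site 23 (A/C), site 25 (G/T), site 30 (C/T), site 35 (T/C), site 41 (C/T), site 43 (T/C).
35 of the 48 sites match, so the percent identity is 35/48 × 100 = 72.9%.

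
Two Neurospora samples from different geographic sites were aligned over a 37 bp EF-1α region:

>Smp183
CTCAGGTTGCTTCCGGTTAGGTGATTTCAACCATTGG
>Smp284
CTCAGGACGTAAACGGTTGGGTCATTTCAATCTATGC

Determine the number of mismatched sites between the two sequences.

Mismatches occur at site 7 (T→A), site 8 (T→C), site 10 (C→T), site 11 (T→A), site 12 (T→A), site 13 (C→A), site 19 (A→G), site 23 (G→C), site 31 (C→T), site 33 (A→T), site 34 (T→A), site 37 (G→C).
That gives 12 mismatches out of 37 aligned sites, so the Hamming distance is 12.

12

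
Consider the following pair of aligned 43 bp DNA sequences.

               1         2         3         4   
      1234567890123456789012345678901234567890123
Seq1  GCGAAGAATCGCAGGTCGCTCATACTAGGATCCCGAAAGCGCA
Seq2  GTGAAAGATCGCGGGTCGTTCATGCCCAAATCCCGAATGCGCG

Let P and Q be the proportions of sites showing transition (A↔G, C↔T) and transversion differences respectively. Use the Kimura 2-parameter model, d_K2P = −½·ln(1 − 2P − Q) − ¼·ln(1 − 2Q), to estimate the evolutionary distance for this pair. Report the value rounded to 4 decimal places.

Mismatches occur at site 2 (C/T, transition), site 6 (G/A, transition), site 7 (A/G, transition), site 13 (A/G, transition), site 19 (C/T, transition), site 24 (A/G, transition), site 26 (T/C, transition), site 27 (A/C, transversion), site 28 (G/A, transition), site 29 (G/A, transition), site 38 (A/T, transversion), site 43 (A/G, transition).
Of the 12 differences, 10 transitions and 2 transversions over 43 sites: P = 10/43 = 0.232558, Q = 2/43 = 0.046512.
d = −0.5·ln(0.488372) − 0.25·ln(0.906976) = −0.5·(-0.716678) − 0.25·(-0.097639) = 0.3827.

0.3827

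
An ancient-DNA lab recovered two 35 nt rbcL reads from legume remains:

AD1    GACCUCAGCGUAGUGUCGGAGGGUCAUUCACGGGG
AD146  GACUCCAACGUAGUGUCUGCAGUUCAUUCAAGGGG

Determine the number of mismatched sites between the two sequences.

8

Mismatches occur at site 4 (C↔U), site 5 (U↔C), site 8 (G↔A), site 18 (G↔U), site 20 (A↔C), site 21 (G↔A), site 23 (G↔U), site 31 (C↔A).
That gives 8 mismatches out of 35 aligned sites, so the Hamming distance is 8.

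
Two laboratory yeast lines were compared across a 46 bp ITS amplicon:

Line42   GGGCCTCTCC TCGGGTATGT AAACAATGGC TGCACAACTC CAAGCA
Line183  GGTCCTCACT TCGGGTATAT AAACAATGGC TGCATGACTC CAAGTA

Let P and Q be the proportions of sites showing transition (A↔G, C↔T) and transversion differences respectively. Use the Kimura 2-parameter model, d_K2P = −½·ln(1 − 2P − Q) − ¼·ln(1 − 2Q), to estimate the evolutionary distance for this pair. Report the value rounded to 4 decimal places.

The sequences differ at positions 3 (G/T, transversion), 8 (T/A, transversion), 10 (C/T, transition), 19 (G/A, transition), 35 (C/T, transition), 36 (A/G, transition), 45 (C/T, transition).
Of the 7 differences, 5 transitions and 2 transversions over 46 sites: P = 5/46 = 0.108696, Q = 2/46 = 0.043478.
d = −0.5·ln(0.739130) − 0.25·ln(0.913044) = −0.5·(-0.302281) − 0.25·(-0.090971) = 0.1739.

0.1739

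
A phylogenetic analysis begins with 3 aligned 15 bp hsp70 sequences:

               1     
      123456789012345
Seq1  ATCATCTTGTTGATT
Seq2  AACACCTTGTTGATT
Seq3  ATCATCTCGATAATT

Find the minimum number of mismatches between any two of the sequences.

Pairwise Hamming distances:
  Seq1 vs Seq2: 2
  Seq1 vs Seq3: 3
  Seq2 vs Seq3: 5
The smallest is 2, between Seq1 and Seq2.

2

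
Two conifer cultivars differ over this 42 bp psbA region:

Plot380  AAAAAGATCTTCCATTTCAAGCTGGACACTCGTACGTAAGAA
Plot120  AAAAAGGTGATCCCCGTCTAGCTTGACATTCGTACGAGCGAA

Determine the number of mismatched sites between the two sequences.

Mismatches occur at site 7 (A↔G), site 9 (C↔G), site 10 (T↔A), site 14 (A↔C), site 15 (T↔C), site 16 (T↔G), site 19 (A↔T), site 24 (G↔T), site 29 (C↔T), site 37 (T↔A), site 38 (A↔G), site 39 (A↔C).
That gives 12 mismatches out of 42 aligned sites, so the Hamming distance is 12.

12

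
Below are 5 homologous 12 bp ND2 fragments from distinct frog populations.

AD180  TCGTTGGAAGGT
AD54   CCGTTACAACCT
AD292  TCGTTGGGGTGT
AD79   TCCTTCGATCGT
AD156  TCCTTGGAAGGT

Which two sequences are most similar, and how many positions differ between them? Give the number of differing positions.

1

Pairwise Hamming distances:
  AD180 vs AD54: 5
  AD180 vs AD292: 3
  AD180 vs AD79: 4
  AD180 vs AD156: 1
  AD54 vs AD292: 7
  AD54 vs AD79: 6
  AD54 vs AD156: 6
  AD292 vs AD79: 5
  AD292 vs AD156: 4
  AD79 vs AD156: 3
The smallest is 1, between AD180 and AD156.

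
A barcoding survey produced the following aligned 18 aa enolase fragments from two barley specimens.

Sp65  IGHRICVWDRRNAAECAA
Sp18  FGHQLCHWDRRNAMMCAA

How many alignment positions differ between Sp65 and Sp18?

6

Differing sites — 1:I/F; 4:R/Q; 5:I/L; 7:V/H; 14:A/M; 15:E/M.
That gives 6 mismatches out of 18 aligned sites, so the Hamming distance is 6.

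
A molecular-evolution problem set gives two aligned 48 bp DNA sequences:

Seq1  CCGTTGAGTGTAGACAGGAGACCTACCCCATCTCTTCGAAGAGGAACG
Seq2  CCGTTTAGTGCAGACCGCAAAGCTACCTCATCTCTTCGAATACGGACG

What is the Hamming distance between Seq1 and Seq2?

10

The sequences differ at positions 6 (G/T), 11 (T/C), 16 (A/C), 18 (G/C), 20 (G/A), 22 (C/G), 28 (C/T), 41 (G/T), 43 (G/C), 45 (A/G).
That gives 10 mismatches out of 48 aligned sites, so the Hamming distance is 10.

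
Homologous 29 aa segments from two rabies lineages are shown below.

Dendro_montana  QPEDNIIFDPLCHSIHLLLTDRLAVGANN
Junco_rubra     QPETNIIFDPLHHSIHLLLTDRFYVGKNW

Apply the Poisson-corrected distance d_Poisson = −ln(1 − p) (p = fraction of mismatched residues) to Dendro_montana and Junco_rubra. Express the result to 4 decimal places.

0.2318

The sequences differ at positions 4 (D/T), 12 (C/H), 23 (L/F), 24 (A/Y), 27 (A/K), 29 (N/W).
p = 6/29 = 0.206897.
d = −ln(1 − 0.206897) = −ln(0.793103) = 0.2318.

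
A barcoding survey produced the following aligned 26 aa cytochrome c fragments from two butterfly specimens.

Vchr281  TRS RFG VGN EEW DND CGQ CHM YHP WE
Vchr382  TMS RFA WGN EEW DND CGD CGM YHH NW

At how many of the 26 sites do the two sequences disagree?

8

The sequences differ at positions 2 (R/M), 6 (G/A), 7 (V/W), 18 (Q/D), 20 (H/G), 24 (P/H), 25 (W/N), 26 (E/W).
That gives 8 mismatches out of 26 aligned sites, so the Hamming distance is 8.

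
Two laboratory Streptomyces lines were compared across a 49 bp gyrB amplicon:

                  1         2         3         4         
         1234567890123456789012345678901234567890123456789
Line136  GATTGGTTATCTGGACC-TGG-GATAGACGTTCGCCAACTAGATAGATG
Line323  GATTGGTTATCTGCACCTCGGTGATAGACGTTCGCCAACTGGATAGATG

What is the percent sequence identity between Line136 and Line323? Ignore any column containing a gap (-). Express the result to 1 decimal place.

Excluding the 2 gap columns leaves 47 comparable sites.
Mismatches occur at site 14 (G↔C), site 19 (T↔C), site 41 (A↔G).
44 of the 47 comparable sites match, so the percent identity is 44/47 × 100 = 93.6%.

93.6%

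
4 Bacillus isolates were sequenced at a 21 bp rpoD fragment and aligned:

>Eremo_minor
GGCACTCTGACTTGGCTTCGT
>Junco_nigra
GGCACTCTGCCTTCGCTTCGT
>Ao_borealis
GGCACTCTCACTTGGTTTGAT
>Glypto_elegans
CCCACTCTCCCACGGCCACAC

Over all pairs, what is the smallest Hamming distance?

2

Pairwise Hamming distances:
  Eremo_minor vs Junco_nigra: 2
  Eremo_minor vs Ao_borealis: 4
  Eremo_minor vs Glypto_elegans: 10
  Junco_nigra vs Ao_borealis: 6
  Junco_nigra vs Glypto_elegans: 10
  Ao_borealis vs Glypto_elegans: 10
The smallest is 2, between Eremo_minor and Junco_nigra.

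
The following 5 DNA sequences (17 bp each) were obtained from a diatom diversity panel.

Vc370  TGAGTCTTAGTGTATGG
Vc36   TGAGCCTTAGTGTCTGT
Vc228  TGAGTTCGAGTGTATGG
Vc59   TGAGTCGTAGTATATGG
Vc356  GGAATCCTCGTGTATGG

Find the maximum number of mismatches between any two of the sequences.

Pairwise Hamming distances:
  Vc370 vs Vc36: 3
  Vc370 vs Vc228: 3
  Vc370 vs Vc59: 2
  Vc370 vs Vc356: 4
  Vc36 vs Vc228: 6
  Vc36 vs Vc59: 5
  Vc36 vs Vc356: 7
  Vc228 vs Vc59: 4
  Vc228 vs Vc356: 5
  Vc59 vs Vc356: 5
The largest is 7, between Vc36 and Vc356.

7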